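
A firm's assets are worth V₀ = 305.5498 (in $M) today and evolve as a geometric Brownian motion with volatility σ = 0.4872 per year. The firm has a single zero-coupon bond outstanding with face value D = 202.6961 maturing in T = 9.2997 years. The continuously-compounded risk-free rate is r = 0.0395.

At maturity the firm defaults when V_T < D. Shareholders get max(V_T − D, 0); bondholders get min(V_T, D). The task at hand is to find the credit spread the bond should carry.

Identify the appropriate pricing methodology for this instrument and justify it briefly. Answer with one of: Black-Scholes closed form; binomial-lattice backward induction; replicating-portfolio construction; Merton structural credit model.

framework: Merton structural credit model

Key observation: with the firm-asset dynamics (V₀ = 305.5498) and a single zero-coupon liability of face 202.6961 given, debt value, spread, and default probability all derive from the option view of the balance sheet.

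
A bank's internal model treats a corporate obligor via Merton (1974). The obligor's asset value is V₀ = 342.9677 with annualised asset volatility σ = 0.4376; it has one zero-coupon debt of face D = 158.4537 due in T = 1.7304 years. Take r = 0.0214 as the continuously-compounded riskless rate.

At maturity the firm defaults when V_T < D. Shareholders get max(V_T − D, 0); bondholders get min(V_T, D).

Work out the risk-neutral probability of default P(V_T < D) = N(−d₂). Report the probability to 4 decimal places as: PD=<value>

Equity is a call on the firm's assets struck at D = 158.4537:
d₁ = [ln(V₀/D) + (r + σ²/2)T] / (σ√T)
   = [ln(342.9677/158.4537) + (0.0214 + 0.5·0.4376²)·1.7304] / (0.4376·√1.7304)
   = [0.772174 + 0.202711] / 0.575639 = 1.693568
d₂ = d₁ − σ√T = 1.693568 − 0.575639 = 1.117929
risk-neutral PD = N(−d₂) = N(-1.117929) = 0.131799

PD=0.1318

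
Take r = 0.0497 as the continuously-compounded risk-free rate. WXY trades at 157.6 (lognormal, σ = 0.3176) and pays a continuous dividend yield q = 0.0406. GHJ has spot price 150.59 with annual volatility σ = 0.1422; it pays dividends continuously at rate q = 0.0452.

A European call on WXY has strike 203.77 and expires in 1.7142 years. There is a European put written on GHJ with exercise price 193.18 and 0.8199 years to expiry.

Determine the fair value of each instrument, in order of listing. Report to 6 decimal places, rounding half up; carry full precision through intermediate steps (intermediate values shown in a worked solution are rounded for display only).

price(WXY call K=203.77) = 11.871364
price(GHJ put K=193.18) = 40.584700

[WXY call K=203.77]
σ√T = 0.3176·√1.7142 = 0.415826
d₁ = (ln(S/K) + (r−q+σ²/2)T) / (σ√T) = (ln(157.6/203.77) + (0.0497−0.0406+0.3176²/2)·1.7142) / 0.415826 = (-0.256932 + 0.102055) / 0.415826 = -0.372457
d₂ = d₁ − σ√T = -0.372457 − 0.415826 = -0.788282
e^{−rT} = 0.918333
e^{−qT} = 0.932770
N(d₁) = 0.354776,  N(d₂) = 0.215266
price = S·e^{−qT}·N(d₁) − K·e^{−rT}·N(d₂) = 52.153754 − 40.282390 = 11.871364
[GHJ put K=193.18]
σ√T = 0.1422·√0.8199 = 0.128760
d₁ = (ln(S/K) + (r−q+σ²/2)T) / (σ√T) = (ln(150.59/193.18) + (0.0497−0.0452+0.1422²/2)·0.8199) / 0.128760 = (-0.249061 + 0.011979) / 0.128760 = -1.841278
d₂ = d₁ − σ√T = -1.841278 − 0.128760 = -1.970037
e^{−rT} = 0.960070
e^{−qT} = 0.963619
N(−d₁) = 0.967210,  N(−d₂) = 0.975583
price = K·e^{−rT}·N(−d₂) − S·e^{−qT}·N(−d₁) = 180.937792 − 140.353092 = 40.584700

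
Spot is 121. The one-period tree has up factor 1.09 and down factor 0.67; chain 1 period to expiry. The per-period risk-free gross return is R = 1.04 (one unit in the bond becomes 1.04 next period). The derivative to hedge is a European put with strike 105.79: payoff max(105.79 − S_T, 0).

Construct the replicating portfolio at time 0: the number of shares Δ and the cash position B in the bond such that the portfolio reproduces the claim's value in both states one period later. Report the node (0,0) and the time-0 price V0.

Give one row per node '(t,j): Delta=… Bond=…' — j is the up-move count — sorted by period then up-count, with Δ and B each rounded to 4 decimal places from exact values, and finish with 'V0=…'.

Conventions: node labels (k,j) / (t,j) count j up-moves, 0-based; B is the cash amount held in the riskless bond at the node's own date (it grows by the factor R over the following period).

(0,0): Delta=-0.4864 Bond=61.6868
V0=2.8297

The replicating-portfolio and risk-neutral prices coincide; use p* = (1.04−0.67)/(1.09−0.67) = 0.8810 for the latter.
Terminal payoffs: V(1,0)=24.7200, V(1,1)=0.0000
Node (0,0) S=121.0000: V=(p*·0.0000+(1−p*)·24.7200)/1.04=2.8297; Δ=(0.0000−24.7200)/(131.8900−81.0700)=-0.4864; B=V−Δ·S=61.6868
Verification: the root portfolio costs Δ(0,0)·S0 + B(0,0) = 2.8297, matching V0.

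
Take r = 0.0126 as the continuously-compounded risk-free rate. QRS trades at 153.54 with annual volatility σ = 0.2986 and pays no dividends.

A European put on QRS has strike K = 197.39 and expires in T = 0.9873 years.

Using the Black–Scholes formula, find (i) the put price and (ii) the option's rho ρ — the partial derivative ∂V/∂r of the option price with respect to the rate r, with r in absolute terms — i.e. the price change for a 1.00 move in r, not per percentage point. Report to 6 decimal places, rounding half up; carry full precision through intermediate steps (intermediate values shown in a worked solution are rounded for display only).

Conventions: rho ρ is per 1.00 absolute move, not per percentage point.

σ√T = 0.2986·√0.9873 = 0.296698
d₁ = (ln(S/K) + (r+σ²/2)T) / (σ√T) = (ln(153.54/197.39) + (0.0126+0.2986²/2)·0.9873) / 0.296698 = (-0.251220 + 0.056455) / 0.296698 = -0.656444
d₂ = d₁ − σ√T = -0.656444 − 0.296698 = -0.953142
e^{−rT} = 0.987637
N(−d₁) = 0.744231,  N(−d₂) = 0.829741
Put price V = K·e^{−rT}·N(−d₂) − S·N(−d₁) = 161.757733 − 114.269199 = 47.488533
ρ = −K·T·e^{−rT}·N(−d₂) = -159.703410

price = 47.488533
ρ = -159.703410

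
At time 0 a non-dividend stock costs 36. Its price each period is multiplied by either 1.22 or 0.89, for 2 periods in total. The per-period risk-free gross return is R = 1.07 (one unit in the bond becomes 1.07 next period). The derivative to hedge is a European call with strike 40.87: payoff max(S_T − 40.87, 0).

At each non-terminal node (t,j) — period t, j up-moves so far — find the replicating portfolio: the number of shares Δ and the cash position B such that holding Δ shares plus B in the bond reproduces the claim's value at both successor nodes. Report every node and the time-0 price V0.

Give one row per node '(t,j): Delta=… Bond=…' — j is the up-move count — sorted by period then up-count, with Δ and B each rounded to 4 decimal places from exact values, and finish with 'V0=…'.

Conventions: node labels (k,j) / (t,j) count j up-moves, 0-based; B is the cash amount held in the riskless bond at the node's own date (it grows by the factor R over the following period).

(0,0): Delta=0.5455 Bond=-16.3341
(1,0): Delta=0.0000 Bond=0.0000
(1,1): Delta=0.8771 Bond=-32.0420
V0=3.3035

Under the risk-neutral measure, an up-move has probability p* = (R−d)/(u−d) = 0.5455 and values discount at R = 1.07.
Payoffs at expiry: V(2,0)=0.0000, V(2,1)=0.0000, V(2,2)=12.7124
(1,0): S=32.0400. Δ = (V_up−V_dn)/(S_up−S_dn) = (0.0000−0.0000)/(39.0888−28.5156) = 0.0000. V = [p*·0.0000 + (1−p*)·0.0000]/1.07 = 0.0000. B = V − Δ·S = 0.0000.
(1,1): S=43.9200. Δ = (V_up−V_dn)/(S_up−S_dn) = (12.7124−0.0000)/(53.5824−39.0888) = 0.8771. V = [p*·12.7124 + (1−p*)·0.0000]/1.07 = 6.4804. B = V − Δ·S = -32.0420.
(0,0): S=36.0000. Δ = (V_up−V_dn)/(S_up−S_dn) = (6.4804−0.0000)/(43.9200−32.0400) = 0.5455. V = [p*·6.4804 + (1−p*)·0.0000]/1.07 = 3.3035. B = V − Δ·S = -16.3341.
Verification: the root portfolio costs Δ(0,0)·S0 + B(0,0) = 3.3035, matching V0.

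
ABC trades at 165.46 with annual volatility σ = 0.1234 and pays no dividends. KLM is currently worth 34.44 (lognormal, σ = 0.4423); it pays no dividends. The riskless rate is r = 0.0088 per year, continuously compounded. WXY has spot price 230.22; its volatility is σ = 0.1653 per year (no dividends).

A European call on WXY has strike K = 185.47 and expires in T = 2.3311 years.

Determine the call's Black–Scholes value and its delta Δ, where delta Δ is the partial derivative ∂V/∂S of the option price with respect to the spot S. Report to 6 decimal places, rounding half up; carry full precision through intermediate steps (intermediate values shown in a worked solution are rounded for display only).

price = 53.327642
Δ = 0.856311

σ√T = 0.1653·√2.3311 = 0.252379
d₁ = (ln(S/K) + (r+σ²/2)T) / (σ√T) = (ln(230.22/185.47) + (0.0088+0.1653²/2)·2.3311) / 0.252379 = (0.216142 + 0.052361) / 0.252379 = 1.063890
d₂ = d₁ − σ√T = 1.063890 − 0.252379 = 0.811511
e^{−rT} = 0.979695
N(d₁) = 0.856311,  N(d₂) = 0.791464
Call price V = S·N(d₁) − K·e^{−rT}·N(d₂) = 197.139847 − 143.812205 = 53.327642
Δ = N(d₁) = 0.856311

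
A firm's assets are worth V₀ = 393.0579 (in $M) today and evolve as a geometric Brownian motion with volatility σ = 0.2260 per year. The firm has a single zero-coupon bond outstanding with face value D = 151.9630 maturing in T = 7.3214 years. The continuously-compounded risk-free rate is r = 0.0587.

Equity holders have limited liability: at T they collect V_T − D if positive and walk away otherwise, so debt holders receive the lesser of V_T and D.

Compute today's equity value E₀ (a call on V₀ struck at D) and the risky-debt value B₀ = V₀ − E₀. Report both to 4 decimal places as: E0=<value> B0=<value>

E0=294.6634 B0=98.3945

Work the structural quantities from V₀ = 393.0579 against face 151.9630:
d₁ = [ln(V₀/D) + (r + σ²/2)T] / (σ√T)
   = [ln(393.0579/151.9630) + (0.0587 + 0.5·0.2260²)·7.3214] / (0.2260·√7.3214)
   = [0.950320 + 0.616740] / 0.611513 = 2.562596
d₂ = d₁ − σ√T = 2.562596 − 0.611513 = 1.951083
N(d₁) = 0.994805,  N(d₂) = 0.974476,  e^(−rT) = 0.650661
E₀ = V₀·N(d₁) − D·e^(−rT)·N(d₂)
   = 393.0579·0.994805 − 151.9630·0.650661·0.974476 = 294.663354
B₀ = V₀ − E₀ = 393.0579 − 294.663354 = 98.394546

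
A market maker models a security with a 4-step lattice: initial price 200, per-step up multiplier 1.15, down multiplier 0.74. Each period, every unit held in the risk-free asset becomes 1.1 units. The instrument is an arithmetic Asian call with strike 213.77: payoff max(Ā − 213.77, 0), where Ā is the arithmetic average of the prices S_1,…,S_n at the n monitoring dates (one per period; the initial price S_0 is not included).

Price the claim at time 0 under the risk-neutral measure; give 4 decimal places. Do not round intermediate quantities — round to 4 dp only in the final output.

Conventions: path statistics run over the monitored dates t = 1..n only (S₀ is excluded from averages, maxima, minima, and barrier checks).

With p* = (R−d)/(u−d) = 0.8780, sum probability × payoff across the paths and divide by R^4.
Enumerate all 2^4 = 16 price paths (U = up ×1.15, D = down ×0.74); each path with k up-moves has probability p*^k·(1−p*)^(4−k).
DDDD: Ā=99.6345, payoff=0.0000, prob=0.000221
UDDD: Ā=154.8374, payoff=0.0000, prob=0.001592
DUDD: Ā=134.3374, payoff=0.0000, prob=0.001592
UUDD: Ā=208.7675, payoff=0.0000, prob=0.011466
DDUD: Ā=119.1674, payoff=0.0000, prob=0.001592
UDUD: Ā=185.1926, payoff=0.0000, prob=0.011466
DUUD: Ā=164.6926, payoff=0.0000, prob=0.011466
UUUD: Ā=255.9411, payoff=42.1711, prob=0.082555
DDDU: Ā=107.9416, payoff=0.0000, prob=0.001592
UDDU: Ā=167.7471, payoff=0.0000, prob=0.011466
DUDU: Ā=147.2471, payoff=0.0000, prob=0.011466
UUDU: Ā=228.8299, payoff=15.0599, prob=0.082555
DDUU: Ā=132.0771, payoff=0.0000, prob=0.011466
UDUU: Ā=205.2549, payoff=0.0000, prob=0.082555
DUUU: Ā=184.7549, payoff=0.0000, prob=0.082555
UUUU: Ā=287.1191, payoff=73.3491, prob=0.594394
Price = Σ prob·payoff / R^4 = 48.322950 / 1.464100 = 33.0052

price = 33.0052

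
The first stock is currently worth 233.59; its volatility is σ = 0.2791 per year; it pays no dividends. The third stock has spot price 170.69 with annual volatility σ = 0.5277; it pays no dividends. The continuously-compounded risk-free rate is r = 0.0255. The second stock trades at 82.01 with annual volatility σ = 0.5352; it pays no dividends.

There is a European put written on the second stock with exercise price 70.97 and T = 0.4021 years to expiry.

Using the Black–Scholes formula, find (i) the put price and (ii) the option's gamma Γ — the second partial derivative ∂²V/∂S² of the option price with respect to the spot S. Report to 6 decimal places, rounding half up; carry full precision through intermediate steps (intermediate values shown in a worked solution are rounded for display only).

σ√T = 0.5352·√0.4021 = 0.339378
d₁ = (ln(S/K) + (r+σ²/2)T) / (σ√T) = (ln(82.01/70.97) + (0.0255+0.5352²/2)·0.4021) / 0.339378 = (0.144584 + 0.067842) / 0.339378 = 0.625928
d₂ = d₁ − σ√T = 0.625928 − 0.339378 = 0.286551
e^{−rT} = 0.989799
N(−d₁) = 0.265681,  N(−d₂) = 0.387228
Put price V = K·e^{−rT}·N(−d₂) − S·N(−d₁) = 27.201237 − 21.788495 = 5.412742
φ(d₁) = (1/√(2π))·e^{−d₁²/2} = 0.327970
Γ = φ(d₁) / (S·σ·√T) = 0.011784

price = 5.412742
Γ = 0.011784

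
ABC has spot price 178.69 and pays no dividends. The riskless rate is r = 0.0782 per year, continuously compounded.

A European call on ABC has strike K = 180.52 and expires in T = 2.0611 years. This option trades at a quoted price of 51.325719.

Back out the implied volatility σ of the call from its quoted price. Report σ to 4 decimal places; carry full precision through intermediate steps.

sigma = 0.4000

At σ = 0.4000 the Black–Scholes value reproduces the quote:
σ√T = 0.4·√2.0611 = 0.574261
d₁ = (ln(S/K) + (r+σ²/2)T) / (σ√T) = (ln(178.69/180.52) + (0.0782+0.4²/2)·2.0611) / 0.574261 = (-0.010189 + 0.326066) / 0.574261 = 0.550058
d₂ = d₁ − σ√T = 0.550058 − 0.574261 = -0.024203
e^{−rT} = 0.851141
N(d₁) = 0.708860,  N(d₂) = 0.490345
V = S·N(d₁) − K·e^{−rT}·N(d₂) = 126.666219 − 75.340501 = 51.325719 (equal to the quote); since ∂V/∂σ > 0 for all σ, the implied volatility is unique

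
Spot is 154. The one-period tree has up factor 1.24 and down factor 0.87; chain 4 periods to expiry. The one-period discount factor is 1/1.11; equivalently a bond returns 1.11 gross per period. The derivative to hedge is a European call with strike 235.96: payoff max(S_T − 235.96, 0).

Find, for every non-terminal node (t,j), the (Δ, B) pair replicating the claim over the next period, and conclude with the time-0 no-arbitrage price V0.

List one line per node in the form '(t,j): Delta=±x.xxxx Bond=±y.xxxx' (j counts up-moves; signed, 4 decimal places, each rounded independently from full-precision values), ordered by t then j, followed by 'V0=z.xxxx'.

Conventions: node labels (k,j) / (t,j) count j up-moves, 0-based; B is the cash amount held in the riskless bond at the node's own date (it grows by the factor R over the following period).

Since d<R<u, set p* = (R−d)/(u−d) = 0.6486; price each node as the discounted p*-expectation of its children.
Terminal payoffs: V(4,0)=0.0000, V(4,1)=0.0000, V(4,2)=0.0000, V(4,3)=19.4895, V(4,4)=128.1289
Node (3,0) S=101.4095: V=(p*·0.0000+(1−p*)·0.0000)/1.11=0.0000; Δ=(0.0000−0.0000)/(125.7477−88.2262)=0.0000; B=V−Δ·S=0.0000
Node (3,1) S=144.5376: V=(p*·0.0000+(1−p*)·0.0000)/1.11=0.0000; Δ=(0.0000−0.0000)/(179.2267−125.7477)=0.0000; B=V−Δ·S=0.0000
Node (3,2) S=206.0076: V=(p*·19.4895+(1−p*)·0.0000)/1.11=11.3890; Δ=(19.4895−0.0000)/(255.4495−179.2267)=0.2557; B=V−Δ·S=-41.2852
Node (3,3) S=293.6201: V=(p*·128.1289+(1−p*)·19.4895)/1.11=81.0435; Δ=(128.1289−19.4895)/(364.0889−255.4495)=1.0000; B=V−Δ·S=-212.5766
Node (2,0) S=116.5626: V=(p*·0.0000+(1−p*)·0.0000)/1.11=0.0000; Δ=(0.0000−0.0000)/(144.5376−101.4095)=0.0000; B=V−Δ·S=0.0000
Node (2,1) S=166.1352: V=(p*·11.3890+(1−p*)·0.0000)/1.11=6.6554; Δ=(11.3890−0.0000)/(206.0076−144.5376)=0.1853; B=V−Δ·S=-24.1258
Node (2,2) S=236.7904: V=(p*·81.0435+(1−p*)·11.3890)/1.11=50.9643; Δ=(81.0435−11.3890)/(293.6201−206.0076)=0.7950; B=V−Δ·S=-137.2911
Node (1,0) S=133.9800: V=(p*·6.6554+(1−p*)·0.0000)/1.11=3.8892; Δ=(6.6554−0.0000)/(166.1352−116.5626)=0.1343; B=V−Δ·S=-14.0983
Node (1,1) S=190.9600: V=(p*·50.9643+(1−p*)·6.6554)/1.11=31.8885; Δ=(50.9643−6.6554)/(236.7904−166.1352)=0.6271; B=V−Δ·S=-87.8652
Node (0,0) S=154.0000: V=(p*·31.8885+(1−p*)·3.8892)/1.11=19.8657; Δ=(31.8885−3.8892)/(190.9600−133.9800)=0.4914; B=V−Δ·S=-55.8082
Sanity check at the root: Δ(0,0)·S0 + B(0,0) reproduces V0 = 19.8657.

(0,0): Delta=0.4914 Bond=-55.8082
(1,0): Delta=0.1343 Bond=-14.0983
(1,1): Delta=0.6271 Bond=-87.8652
(2,0): Delta=0.0000 Bond=0.0000
(2,1): Delta=0.1853 Bond=-24.1258
(2,2): Delta=0.7950 Bond=-137.2911
(3,0): Delta=0.0000 Bond=0.0000
(3,1): Delta=0.0000 Bond=0.0000
(3,2): Delta=0.2557 Bond=-41.2852
(3,3): Delta=1.0000 Bond=-212.5766
V0=19.8657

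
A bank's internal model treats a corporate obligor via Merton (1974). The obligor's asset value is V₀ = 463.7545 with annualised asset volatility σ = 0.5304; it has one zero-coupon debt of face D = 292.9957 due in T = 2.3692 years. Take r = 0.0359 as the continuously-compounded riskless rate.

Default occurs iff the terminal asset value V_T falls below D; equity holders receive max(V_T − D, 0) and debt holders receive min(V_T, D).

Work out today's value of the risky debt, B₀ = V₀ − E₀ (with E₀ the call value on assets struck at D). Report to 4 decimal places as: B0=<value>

B0=227.4851

Apply the equity-as-call identities (strike 292.9957, horizon 2.3692 years):
d₁ = [ln(V₀/D) + (r + σ²/2)T] / (σ√T)
   = [ln(463.7545/292.9957) + (0.0359 + 0.5·0.5304²)·2.3692] / (0.5304·√2.3692)
   = [0.459197 + 0.418311] / 0.816403 = 1.074847
d₂ = d₁ − σ√T = 1.074847 − 0.816403 = 0.258445
N(d₁) = 0.858778,  N(d₂) = 0.601968,  e^(−rT) = 0.918462
E₀ = V₀·N(d₁) − D·e^(−rT)·N(d₂)
   = 463.7545·0.858778 − 292.9957·0.918462·0.601968 = 236.269408
B₀ = V₀ − E₀ = 463.7545 − 236.269408 = 227.485092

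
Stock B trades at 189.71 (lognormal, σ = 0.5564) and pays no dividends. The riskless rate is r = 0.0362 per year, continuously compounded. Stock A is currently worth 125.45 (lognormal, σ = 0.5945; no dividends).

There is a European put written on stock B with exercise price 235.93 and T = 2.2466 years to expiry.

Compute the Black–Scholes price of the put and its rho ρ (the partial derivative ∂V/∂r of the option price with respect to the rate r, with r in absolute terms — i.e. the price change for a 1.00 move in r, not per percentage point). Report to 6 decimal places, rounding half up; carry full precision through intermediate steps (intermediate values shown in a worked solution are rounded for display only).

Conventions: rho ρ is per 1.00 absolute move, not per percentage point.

price = 80.554868
ρ = -351.503545

σ√T = 0.5564·√2.2466 = 0.833969
d₁ = (ln(S/K) + (r+σ²/2)T) / (σ√T) = (ln(189.71/235.93) + (0.0362+0.5564²/2)·2.2466) / 0.833969 = (-0.218039 + 0.429079) / 0.833969 = 0.253056
d₂ = d₁ − σ√T = 0.253056 − 0.833969 = -0.580913
e^{−rT} = 0.921892
N(−d₁) = 0.400113,  N(−d₂) = 0.719351
Put price V = K·e^{−rT}·N(−d₂) − S·N(−d₁) = 156.460227 − 75.905359 = 80.554868
ρ = −K·T·e^{−rT}·N(−d₂) = -351.503545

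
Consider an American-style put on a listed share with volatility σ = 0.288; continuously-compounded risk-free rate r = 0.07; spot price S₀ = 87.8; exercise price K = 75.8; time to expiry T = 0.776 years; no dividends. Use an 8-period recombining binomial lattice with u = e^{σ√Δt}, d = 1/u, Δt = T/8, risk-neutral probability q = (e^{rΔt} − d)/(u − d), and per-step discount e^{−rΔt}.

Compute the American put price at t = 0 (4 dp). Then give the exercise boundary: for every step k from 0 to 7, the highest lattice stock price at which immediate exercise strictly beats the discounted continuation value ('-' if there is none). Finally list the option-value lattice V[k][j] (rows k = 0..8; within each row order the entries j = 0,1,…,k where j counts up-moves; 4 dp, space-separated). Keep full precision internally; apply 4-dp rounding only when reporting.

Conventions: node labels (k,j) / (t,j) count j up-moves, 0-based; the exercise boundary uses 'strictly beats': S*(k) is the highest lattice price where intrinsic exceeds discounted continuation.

price = 2.6506
boundary = - - - - 61.3302 56.0686 61.3302 67.0857
tree:
2.6506
4.2374 1.1944
6.6001 2.0729 0.3846
9.9621 3.5278 0.7329 0.0624
14.4698 5.8575 1.3850 0.1297 0.0000
19.7314 9.4152 2.5914 0.2695 0.0000 0.0000
24.5416 14.4698 4.7893 0.5601 0.0000 0.0000 0.0000
28.9392 19.7314 8.7143 1.1640 0.0000 0.0000 0.0000 0.0000
32.9595 24.5416 14.4698 2.4188 0.0000 0.0000 0.0000 0.0000 0.0000

params: Δt=0.09700 u=1.09384 d=0.91421 q=0.51552 e^(-rΔt)=0.99323
t_8 payoffs: 32.9595 24.5416 14.4698 2.4188 0.0000 0.0000 0.0000 0.0000 0.0000
t_7: node(7,0) S=46.8608 payoff=28.9392 vs cont=28.4262 → 28.9392 [stop]  node(7,1) S=56.0686 payoff=19.7314 vs cont=19.2185 → 19.7314 [stop]  node(7,2) S=67.0857 payoff=8.7143 vs cont=8.2014 → 8.7143 [stop]  node(7,3) S=80.2675 payoff=0.0000 vs cont=1.1640 → 1.1640 [wait]  node(7,4) S=96.0394 payoff=0.0000 vs cont=0.0000 → 0.0000 [wait]  node(7,5) S=114.9104 payoff=0.0000 vs cont=0.0000 → 0.0000 [wait]  node(7,6) S=137.4894 payoff=0.0000 vs cont=0.0000 → 0.0000 [wait]  node(7,7) S=164.5050 payoff=0.0000 vs cont=0.0000 → 0.0000 [wait]  ⇒ S*(7)=67.0857
t_6: node(6,0) S=51.2584 payoff=24.5416 vs cont=24.0287 → 24.5416 [stop]  node(6,1) S=61.3302 payoff=14.4698 vs cont=13.9568 → 14.4698 [stop]  node(6,2) S=73.3812 payoff=2.4188 vs cont=4.7893 → 4.7893 [wait]  node(6,3) S=87.8000 payoff=0.0000 vs cont=0.5601 → 0.5601 [wait]  node(6,4) S=105.0520 payoff=0.0000 vs cont=0.0000 → 0.0000 [wait]  node(6,5) S=125.6939 payoff=0.0000 vs cont=0.0000 → 0.0000 [wait]  node(6,6) S=150.3918 payoff=0.0000 vs cont=0.0000 → 0.0000 [wait]  ⇒ S*(6)=61.3302
t_5: node(5,0) S=56.0686 payoff=19.7314 vs cont=19.2185 → 19.7314 [stop]  node(5,1) S=67.0857 payoff=8.7143 vs cont=9.4152 → 9.4152 [wait]  node(5,2) S=80.2675 payoff=0.0000 vs cont=2.5914 → 2.5914 [wait]  node(5,3) S=96.0394 payoff=0.0000 vs cont=0.2695 → 0.2695 [wait]  node(5,4) S=114.9104 payoff=0.0000 vs cont=0.0000 → 0.0000 [wait]  node(5,5) S=137.4894 payoff=0.0000 vs cont=0.0000 → 0.0000 [wait]  ⇒ S*(5)=56.0686
t_4: node(4,0) S=61.3302 payoff=14.4698 vs cont=14.3157 → 14.4698 [stop]  node(4,1) S=73.3812 payoff=2.4188 vs cont=5.8575 → 5.8575 [wait]  node(4,2) S=87.8000 payoff=0.0000 vs cont=1.3850 → 1.3850 [wait]  node(4,3) S=105.0520 payoff=0.0000 vs cont=0.1297 → 0.1297 [wait]  node(4,4) S=125.6939 payoff=0.0000 vs cont=0.0000 → 0.0000 [wait]  ⇒ S*(4)=61.3302
t_3: node(3,0) S=67.0857 payoff=8.7143 vs cont=9.9621 → 9.9621 [wait]  node(3,1) S=80.2675 payoff=0.0000 vs cont=3.5278 → 3.5278 [wait]  node(3,2) S=96.0394 payoff=0.0000 vs cont=0.7329 → 0.7329 [wait]  node(3,3) S=114.9104 payoff=0.0000 vs cont=0.0624 → 0.0624 [wait]  ⇒ S*(3)=-
t_2: node(2,0) S=73.3812 payoff=2.4188 vs cont=6.6001 → 6.6001 [wait]  node(2,1) S=87.8000 payoff=0.0000 vs cont=2.0729 → 2.0729 [wait]  node(2,2) S=105.0520 payoff=0.0000 vs cont=0.3846 → 0.3846 [wait]  ⇒ S*(2)=-
t_1: node(1,0) S=80.2675 payoff=0.0000 vs cont=4.2374 → 4.2374 [wait]  node(1,1) S=96.0394 payoff=0.0000 vs cont=1.1944 → 1.1944 [wait]  ⇒ S*(1)=-
t_0: node(0,0) S=87.8000 payoff=0.0000 vs cont=2.6506 → 2.6506 [wait]  ⇒ S*(0)=-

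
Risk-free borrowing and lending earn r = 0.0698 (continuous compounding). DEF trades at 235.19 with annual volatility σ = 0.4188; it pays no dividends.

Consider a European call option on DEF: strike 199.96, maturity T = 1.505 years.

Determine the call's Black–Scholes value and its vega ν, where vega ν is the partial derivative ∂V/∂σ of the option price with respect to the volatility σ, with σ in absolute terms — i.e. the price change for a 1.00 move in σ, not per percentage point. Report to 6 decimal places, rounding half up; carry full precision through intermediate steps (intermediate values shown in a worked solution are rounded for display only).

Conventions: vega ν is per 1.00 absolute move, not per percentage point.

σ√T = 0.4188·√1.505 = 0.513777
d₁ = (ln(S/K) + (r+σ²/2)T) / (σ√T) = (ln(235.19/199.96) + (0.0698+0.4188²/2)·1.505) / 0.513777 = (0.162276 + 0.237033) / 0.513777 = 0.777202
d₂ = d₁ − σ√T = 0.777202 − 0.513777 = 0.263425
e^{−rT} = 0.900280
N(d₁) = 0.781480,  N(d₂) = 0.603888
Call price V = S·N(d₁) − K·e^{−rT}·N(d₂) = 183.796350 − 108.712048 = 75.084302
φ(d₁) = (1/√(2π))·e^{−d₁²/2} = 0.294947
ν = S·φ(d₁)·√T = 85.100244

price = 75.084302
ν = 85.100244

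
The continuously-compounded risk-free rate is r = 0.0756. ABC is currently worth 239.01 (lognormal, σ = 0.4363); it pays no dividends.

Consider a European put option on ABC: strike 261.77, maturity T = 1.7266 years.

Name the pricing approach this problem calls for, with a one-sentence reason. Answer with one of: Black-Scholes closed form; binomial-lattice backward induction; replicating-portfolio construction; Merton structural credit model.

Key observation: the instrument is a plain European put (strike 261.77) on a lognormal asset; the exact continuous-time formula applies directly.

framework: Black-Scholes closed form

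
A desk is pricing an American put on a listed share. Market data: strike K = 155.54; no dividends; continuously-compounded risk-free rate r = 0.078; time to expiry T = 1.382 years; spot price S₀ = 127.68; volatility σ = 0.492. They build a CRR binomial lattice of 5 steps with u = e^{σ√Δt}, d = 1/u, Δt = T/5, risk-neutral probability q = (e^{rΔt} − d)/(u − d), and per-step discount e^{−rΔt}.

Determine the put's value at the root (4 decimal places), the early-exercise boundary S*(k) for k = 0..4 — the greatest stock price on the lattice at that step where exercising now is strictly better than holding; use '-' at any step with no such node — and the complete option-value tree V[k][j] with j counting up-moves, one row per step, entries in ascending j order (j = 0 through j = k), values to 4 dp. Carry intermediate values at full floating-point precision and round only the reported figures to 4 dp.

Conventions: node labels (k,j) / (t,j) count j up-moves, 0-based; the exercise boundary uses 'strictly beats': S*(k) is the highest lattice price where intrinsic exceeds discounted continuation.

Δt=0.27640, u=1.29520, d=0.77208, q=0.47735, disc=e^(-rΔt)=0.97867
k=5 terminal: V=max(K-S,0) → 120.5097 96.7755 56.9604 0.0000 0.0000 0.0000
k=4: j=0 S=45.3711 intr=110.1689 cont=106.8515 V=110.1689[EX]; j=1 S=76.1117 intr=79.4283 cont=76.1109 V=79.4283[EX]; j=2 S=127.6800 intr=27.8600 cont=29.1352 V=29.1352[hold]; j=3 S=214.1877 intr=0.0000 cont=0.0000 V=0.0000[hold]; j=4 S=359.3075 intr=0.0000 cont=0.0000 V=0.0000[hold]  S*(4)=76.1117
k=3: j=0 S=58.7645 intr=96.7755 cont=93.4580 V=96.7755[EX]; j=1 S=98.5796 intr=56.9604 cont=54.2387 V=56.9604[EX]; j=2 S=165.3708 intr=0.0000 cont=14.9027 V=14.9027[hold]; j=3 S=277.4153 intr=0.0000 cont=0.0000 V=0.0000[hold]  S*(3)=98.5796
k=2: j=0 S=76.1117 intr=79.4283 cont=76.1109 V=79.4283[EX]; j=1 S=127.6800 intr=27.8600 cont=36.0973 V=36.0973[hold]; j=2 S=214.1877 intr=0.0000 cont=7.6227 V=7.6227[hold]  S*(2)=76.1117
k=1: j=0 S=98.5796 intr=56.9604 cont=57.4912 V=57.4912[hold]; j=1 S=165.3708 intr=0.0000 cont=22.0249 V=22.0249[hold]  S*(1)=-
k=0: j=0 S=127.6800 intr=27.8600 cont=39.6962 V=39.6962[hold]  S*(0)=-

price = 39.6962
boundary = - - 76.1117 98.5796 76.1117
tree:
39.6962
57.4912 22.0249
79.4283 36.0973 7.6227
96.7755 56.9604 14.9027 0.0000
110.1689 79.4283 29.1352 0.0000 0.0000
120.5097 96.7755 56.9604 0.0000 0.0000 0.0000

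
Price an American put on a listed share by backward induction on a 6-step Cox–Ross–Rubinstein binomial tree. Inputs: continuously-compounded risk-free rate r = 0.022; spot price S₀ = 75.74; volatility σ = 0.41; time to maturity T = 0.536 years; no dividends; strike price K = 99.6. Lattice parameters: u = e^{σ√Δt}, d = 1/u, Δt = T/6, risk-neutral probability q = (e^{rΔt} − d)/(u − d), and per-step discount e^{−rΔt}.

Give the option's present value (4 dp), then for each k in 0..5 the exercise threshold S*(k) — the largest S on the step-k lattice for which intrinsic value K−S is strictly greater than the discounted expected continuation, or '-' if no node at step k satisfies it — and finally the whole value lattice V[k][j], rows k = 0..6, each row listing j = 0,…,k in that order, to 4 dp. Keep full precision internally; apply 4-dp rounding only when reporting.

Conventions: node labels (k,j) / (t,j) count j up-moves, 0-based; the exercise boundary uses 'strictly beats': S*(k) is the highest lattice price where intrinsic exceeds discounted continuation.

price = 25.6835
boundary = - - 59.2769 67.0047 75.7400 85.6141
tree:
25.6835
32.8216 17.9758
40.3231 24.7454 10.6395
47.1597 32.5953 16.2546 4.5368
53.2078 40.3231 23.8600 7.9965 0.7684
58.5583 47.1597 32.5953 13.9859 1.4732 0.0000
63.2918 53.2078 40.3231 23.8600 2.8245 0.0000 0.0000

Δt=0.08933  u=1.13037  d=0.88467  q=0.47741  discount=0.99804
step 6 (expiry): payoffs max(K−S,0) = 63.2918 53.2078 40.3231 23.8600 2.8245 0.0000 0.0000
step 5: (k=5,j=0): S=41.0417, K−S=58.5583, hold=58.3628 ⇒ V=58.5583 exercise | (k=5,j=1): S=52.4403, K−S=47.1597, hold=46.9641 ⇒ V=47.1597 exercise | (k=5,j=2): S=67.0047, K−S=32.5953, hold=32.3997 ⇒ V=32.5953 exercise | (k=5,j=3): S=85.6141, K−S=13.9859, hold=13.7903 ⇒ V=13.9859 exercise | (k=5,j=4): S=109.3919, K−S=0.0000, hold=1.4732 ⇒ V=1.4732 continue | (k=5,j=5): S=139.7737, K−S=0.0000, hold=0.0000 ⇒ V=0.0000 continue  boundary S*=85.6141
step 4: (k=4,j=0): S=46.3922, K−S=53.2078, hold=53.0122 ⇒ V=53.2078 exercise | (k=4,j=1): S=59.2769, K−S=40.3231, hold=40.1276 ⇒ V=40.3231 exercise | (k=4,j=2): S=75.7400, K−S=23.8600, hold=23.6644 ⇒ V=23.8600 exercise | (k=4,j=3): S=96.7755, K−S=2.8245, hold=7.9965 ⇒ V=7.9965 continue | (k=4,j=4): S=123.6532, K−S=0.0000, hold=0.7684 ⇒ V=0.7684 continue  boundary S*=75.7400
step 3: (k=3,j=0): S=52.4403, K−S=47.1597, hold=46.9641 ⇒ V=47.1597 exercise | (k=3,j=1): S=67.0047, K−S=32.5953, hold=32.3997 ⇒ V=32.5953 exercise | (k=3,j=2): S=85.6141, K−S=13.9859, hold=16.2546 ⇒ V=16.2546 continue | (k=3,j=3): S=109.3919, K−S=0.0000, hold=4.5368 ⇒ V=4.5368 continue  boundary S*=67.0047
step 2: (k=2,j=0): S=59.2769, K−S=40.3231, hold=40.1276 ⇒ V=40.3231 exercise | (k=2,j=1): S=75.7400, K−S=23.8600, hold=24.7454 ⇒ V=24.7454 continue | (k=2,j=2): S=96.7755, K−S=2.8245, hold=10.6395 ⇒ V=10.6395 continue  boundary S*=59.2769
step 1: (k=1,j=0): S=67.0047, K−S=32.5953, hold=32.8216 ⇒ V=32.8216 continue | (k=1,j=1): S=85.6141, K−S=13.9859, hold=17.9758 ⇒ V=17.9758 continue  boundary S*=-
step 0: (k=0,j=0): S=75.7400, K−S=23.8600, hold=25.6835 ⇒ V=25.6835 continue  boundary S*=-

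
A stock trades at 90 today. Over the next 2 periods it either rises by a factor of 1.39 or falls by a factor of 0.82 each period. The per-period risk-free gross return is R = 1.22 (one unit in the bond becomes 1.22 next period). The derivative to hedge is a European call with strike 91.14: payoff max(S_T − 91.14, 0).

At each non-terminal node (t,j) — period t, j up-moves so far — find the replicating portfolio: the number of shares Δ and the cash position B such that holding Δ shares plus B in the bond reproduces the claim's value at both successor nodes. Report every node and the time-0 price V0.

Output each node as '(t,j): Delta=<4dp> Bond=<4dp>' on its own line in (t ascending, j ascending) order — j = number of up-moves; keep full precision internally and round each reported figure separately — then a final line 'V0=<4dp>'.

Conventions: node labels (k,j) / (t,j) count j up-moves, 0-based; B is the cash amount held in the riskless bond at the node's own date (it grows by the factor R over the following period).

Under the risk-neutral measure, an up-move has probability p* = (R−d)/(u−d) = 0.7018 and values discount at R = 1.22.
Terminal payoffs: V(2,0)=0.0000, V(2,1)=11.4420, V(2,2)=82.7490
  t=1,j=0: stock 73.8000 → up 102.5820 (V=11.4420), down 60.5160 (V=0.0000). Price 6.5815; hedge Δ=0.2720, bond B=-13.4921.
  t=1,j=1: stock 125.1000 → up 173.8890 (V=82.7490), down 102.5820 (V=11.4420). Price 50.3951; hedge Δ=1.0000, bond B=-74.7049.
  t=0,j=0: stock 90.0000 → up 125.1000 (V=50.3951), down 73.8000 (V=6.5815). Price 30.5966; hedge Δ=0.8541, bond B=-46.2692.
As a check, the time-0 holding Δ(0,0)·S0 + B(0,0) comes to 30.5966 — exactly V0.

(0,0): Delta=0.8541 Bond=-46.2692
(1,0): Delta=0.2720 Bond=-13.4921
(1,1): Delta=1.0000 Bond=-74.7049
V0=30.5966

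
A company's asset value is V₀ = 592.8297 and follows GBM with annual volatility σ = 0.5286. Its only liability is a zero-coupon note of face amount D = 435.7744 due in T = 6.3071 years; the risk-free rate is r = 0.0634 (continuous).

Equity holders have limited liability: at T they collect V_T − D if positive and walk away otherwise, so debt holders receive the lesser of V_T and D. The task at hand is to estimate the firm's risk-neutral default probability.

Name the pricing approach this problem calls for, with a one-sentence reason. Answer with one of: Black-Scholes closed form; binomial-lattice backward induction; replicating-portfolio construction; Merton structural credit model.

Key observation: the asked-for credit quantity lives on the firm's capital structure — asset value, asset volatility, debt face 435.7744 — which is the structural model's domain.

framework: Merton structural credit model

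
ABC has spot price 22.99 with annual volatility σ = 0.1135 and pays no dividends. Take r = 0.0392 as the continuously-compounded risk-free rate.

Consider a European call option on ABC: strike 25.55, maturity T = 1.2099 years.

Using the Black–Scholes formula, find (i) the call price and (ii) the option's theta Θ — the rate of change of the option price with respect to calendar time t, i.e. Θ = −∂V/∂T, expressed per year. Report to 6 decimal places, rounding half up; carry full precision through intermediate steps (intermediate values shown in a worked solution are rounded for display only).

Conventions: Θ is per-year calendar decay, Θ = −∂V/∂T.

σ√T = 0.1135·√1.2099 = 0.124845
d₁ = (ln(S/K) + (r+σ²/2)T) / (σ√T) = (ln(22.99/25.55) + (0.0392+0.1135²/2)·1.2099) / 0.124845 = (-0.105578 + 0.055221) / 0.124845 = -0.403355
d₂ = d₁ − σ√T = -0.403355 − 0.124845 = -0.528200
e^{−rT} = 0.953679
N(d₁) = 0.343344,  N(d₂) = 0.298680
Call price V = S·N(d₁) − K·e^{−rT}·N(d₂) = 7.893469 − 7.277795 = 0.615674
φ(d₁) = (1/√(2π))·e^{−d₁²/2} = 0.367774
Θ = −S·φ(d₁)·σ/(2√T) − r·K·e^{−rT}·N(d₂) = −0.436226 − 0.285290 = -0.721515

price = 0.615674
Θ = -0.721515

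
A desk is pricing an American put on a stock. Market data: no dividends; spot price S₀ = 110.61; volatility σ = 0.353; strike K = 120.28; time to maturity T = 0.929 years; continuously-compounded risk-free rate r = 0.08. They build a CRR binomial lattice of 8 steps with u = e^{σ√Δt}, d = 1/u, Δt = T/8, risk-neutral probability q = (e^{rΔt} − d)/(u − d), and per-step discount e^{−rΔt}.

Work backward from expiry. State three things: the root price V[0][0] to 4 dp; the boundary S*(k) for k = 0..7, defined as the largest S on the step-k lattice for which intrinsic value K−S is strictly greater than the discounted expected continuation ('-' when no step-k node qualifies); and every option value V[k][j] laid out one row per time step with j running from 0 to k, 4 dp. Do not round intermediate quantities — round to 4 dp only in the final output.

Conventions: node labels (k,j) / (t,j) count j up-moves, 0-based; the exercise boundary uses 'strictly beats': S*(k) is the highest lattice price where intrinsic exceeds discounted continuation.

price = 17.3618
boundary = - - 86.9581 77.1024 86.9581 77.1024 86.9581 98.0736
tree:
17.3618
24.4396 10.8436
33.3219 16.3083 5.7639
43.1776 23.7531 9.4165 2.3416
51.9163 33.3219 14.9460 4.2481 0.5430
59.6646 43.1776 22.8642 7.5718 1.1155 0.0000
66.5347 51.9163 33.3219 13.1822 2.2915 0.0000 0.0000
72.6261 59.6646 43.1776 22.2064 4.7073 0.0000 0.0000 0.0000
78.0271 66.5347 51.9163 33.3219 9.6700 0.0000 0.0000 0.0000 0.0000

Δt=0.11613, u=1.12783, d=0.88666, q=0.50866, disc=e^(-rΔt)=0.99075
k=8 terminal: V=max(K-S,0) → 78.0271 66.5347 51.9163 33.3219 9.6700 0.0000 0.0000 0.0000 0.0000
k=7: j=0 S=47.6539 intr=72.6261 cont=71.5139 V=72.6261[EX]; j=1 S=60.6154 intr=59.6646 cont=58.5524 V=59.6646[EX]; j=2 S=77.1024 intr=43.1776 cont=42.0654 V=43.1776[EX]; j=3 S=98.0736 intr=22.2064 cont=21.0942 V=22.2064[EX]; j=4 S=124.7489 intr=0.0000 cont=4.7073 V=4.7073[hold]; j=5 S=158.6796 intr=0.0000 cont=0.0000 V=0.0000[hold]; j=6 S=201.8393 intr=0.0000 cont=0.0000 V=0.0000[hold]; j=7 S=256.7380 intr=0.0000 cont=0.0000 V=0.0000[hold]  S*(7)=98.0736
k=6: j=0 S=53.7453 intr=66.5347 cont=65.4224 V=66.5347[EX]; j=1 S=68.3637 intr=51.9163 cont=50.8041 V=51.9163[EX]; j=2 S=86.9581 intr=33.3219 cont=32.2097 V=33.3219[EX]; j=3 S=110.6100 intr=9.6700 cont=13.1822 V=13.1822[hold]; j=4 S=140.6951 intr=0.0000 cont=2.2915 V=2.2915[hold]; j=5 S=178.9631 intr=0.0000 cont=0.0000 V=0.0000[hold]; j=6 S=227.6396 intr=0.0000 cont=0.0000 V=0.0000[hold]  S*(6)=86.9581
k=5: j=0 S=60.6154 intr=59.6646 cont=58.5524 V=59.6646[EX]; j=1 S=77.1024 intr=43.1776 cont=42.0654 V=43.1776[EX]; j=2 S=98.0736 intr=22.2064 cont=22.8642 V=22.8642[hold]; j=3 S=124.7489 intr=0.0000 cont=7.5718 V=7.5718[hold]; j=4 S=158.6796 intr=0.0000 cont=1.1155 V=1.1155[hold]; j=5 S=201.8393 intr=0.0000 cont=0.0000 V=0.0000[hold]  S*(5)=77.1024
k=4: j=0 S=68.3637 intr=51.9163 cont=50.8041 V=51.9163[EX]; j=1 S=86.9581 intr=33.3219 cont=32.5412 V=33.3219[EX]; j=2 S=110.6100 intr=9.6700 cont=14.9460 V=14.9460[hold]; j=3 S=140.6951 intr=0.0000 cont=4.2481 V=4.2481[hold]; j=4 S=178.9631 intr=0.0000 cont=0.5430 V=0.5430[hold]  S*(4)=86.9581
k=3: j=0 S=77.1024 intr=43.1776 cont=42.0654 V=43.1776[EX]; j=1 S=98.0736 intr=22.2064 cont=23.7531 V=23.7531[hold]; j=2 S=124.7489 intr=0.0000 cont=9.4165 V=9.4165[hold]; j=3 S=158.6796 intr=0.0000 cont=2.3416 V=2.3416[hold]  S*(3)=77.1024
k=2: j=0 S=86.9581 intr=33.3219 cont=32.9892 V=33.3219[EX]; j=1 S=110.6100 intr=9.6700 cont=16.3083 V=16.3083[hold]; j=2 S=140.6951 intr=0.0000 cont=5.7639 V=5.7639[hold]  S*(2)=86.9581
k=1: j=0 S=98.0736 intr=22.2064 cont=24.4396 V=24.4396[hold]; j=1 S=124.7489 intr=0.0000 cont=10.8436 V=10.8436[hold]  S*(1)=-
k=0: j=0 S=110.6100 intr=9.6700 cont=17.3618 V=17.3618[hold]  S*(0)=-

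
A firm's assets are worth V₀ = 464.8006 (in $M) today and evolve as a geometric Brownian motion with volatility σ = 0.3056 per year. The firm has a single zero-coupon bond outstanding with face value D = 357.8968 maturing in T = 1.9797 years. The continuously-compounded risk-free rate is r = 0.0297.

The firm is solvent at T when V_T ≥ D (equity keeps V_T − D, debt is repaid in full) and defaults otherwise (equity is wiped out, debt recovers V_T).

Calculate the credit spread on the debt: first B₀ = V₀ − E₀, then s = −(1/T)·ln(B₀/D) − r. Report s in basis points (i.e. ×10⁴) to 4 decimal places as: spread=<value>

spread=344.5125

Work the structural quantities from V₀ = 464.8006 against face 357.8968:
d₁ = [ln(V₀/D) + (r + σ²/2)T] / (σ√T)
   = [ln(464.8006/357.8968) + (0.0297 + 0.5·0.3056²)·1.9797] / (0.3056·√1.9797)
   = [0.261364 + 0.151241] / 0.429985 = 0.959579
d₂ = d₁ − σ√T = 0.959579 − 0.429985 = 0.529594
N(d₁) = 0.831366,  N(d₂) = 0.701803,  e^(−rT) = 0.942898
E₀ = V₀·N(d₁) − D·e^(−rT)·N(d₂)
   = 464.8006·0.831366 − 357.8968·0.942898·0.701803 = 149.588910
B₀ = V₀ − E₀ = 464.8006 − 149.588910 = 315.211690
spread = −(1/T)·ln(B₀/D) − r = −(1/1.9797)·ln(315.211690/357.8968) − 0.0297 = 0.03445125
in basis points: 0.03445125 × 10⁴ = 344.5125 bp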